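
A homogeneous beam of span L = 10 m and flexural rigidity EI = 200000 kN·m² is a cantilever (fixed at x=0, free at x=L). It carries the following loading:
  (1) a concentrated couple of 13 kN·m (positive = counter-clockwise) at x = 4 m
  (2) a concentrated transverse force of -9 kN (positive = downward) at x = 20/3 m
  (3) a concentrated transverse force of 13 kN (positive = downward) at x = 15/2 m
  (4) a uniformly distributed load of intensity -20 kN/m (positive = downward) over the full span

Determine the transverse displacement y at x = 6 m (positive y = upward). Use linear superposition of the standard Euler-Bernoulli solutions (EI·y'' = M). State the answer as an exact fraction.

y(6) = 11557/200000 m

Load 1 — applied couple M₀=13 kN·m at a=4 m (b=L-a=6):
  y_1 = M₀a(2x-a)/(2EI)  [x>a] = 13·4·(2·6-4)/(2·200000) = 13/12500 m
Load 2 — point force P=-9 kN at a=20/3 m (b=L-a=10/3):
  y_2 = -Px²(3a-x)/(6EI)  [x≤a] = -(-9)·6²·(3·(20/3)-6)/(6·200000) = 189/50000 m
Load 3 — point force P=13 kN at a=15/2 m (b=L-a=5/2):
  y_3 = -Px²(3a-x)/(6EI)  [x≤a] = -13·6²·(3·(15/2)-6)/(6·200000) = -1287/200000 m
Load 4 — uniform load w=-20 kN/m over full span:
  y_4 = -wx²(x²-4Lx+6L²)/(24EI) = -(-20)·6²·(6²-4·10·6+6·10²)/(24·200000) = 297/5000 m
Superposition: y = Σ y_i = 11557/200000 m ≈ 0.057785 m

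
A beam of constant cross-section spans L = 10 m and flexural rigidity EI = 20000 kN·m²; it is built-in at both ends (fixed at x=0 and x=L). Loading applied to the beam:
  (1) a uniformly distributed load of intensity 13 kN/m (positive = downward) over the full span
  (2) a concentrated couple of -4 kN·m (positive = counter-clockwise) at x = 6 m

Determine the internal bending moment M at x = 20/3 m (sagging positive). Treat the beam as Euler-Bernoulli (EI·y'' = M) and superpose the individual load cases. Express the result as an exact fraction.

M(20/3) = 8449/225 kN·m

Load 1 — uniform load w=13 kN/m over full span:
  M_1 = wLx/2 - wL²/12 - wx²/2 = 13·10·(20/3)/2 - 13·10²/12 - 13·(20/3)²/2 = 325/9 kN·m
Load 2 — applied couple M₀=-4 kN·m at a=6 m (b=L-a=4):
  M_2 = R_Ax - M_A - M₀  [x>a] with R_A=-72/125, M_A=-32/25 = (-72/125)·(20/3) - (-32/25) - (-4) = 36/25 kN·m
Superposition: M = Σ M_i = 8449/225 kN·m ≈ 37.551111 kN·m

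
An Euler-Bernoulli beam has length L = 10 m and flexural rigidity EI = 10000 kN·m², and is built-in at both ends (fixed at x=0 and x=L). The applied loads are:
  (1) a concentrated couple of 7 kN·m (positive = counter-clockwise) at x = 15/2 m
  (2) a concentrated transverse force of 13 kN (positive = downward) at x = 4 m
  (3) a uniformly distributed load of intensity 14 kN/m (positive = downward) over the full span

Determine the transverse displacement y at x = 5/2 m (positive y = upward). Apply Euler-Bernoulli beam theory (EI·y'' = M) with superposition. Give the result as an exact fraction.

y(5/2) = -12617/512000 m

Load 1 — applied couple M₀=7 kN·m at a=15/2 m (b=L-a=5/2):
  y_1 = (R_Ax³/6 - M_Ax²/2)/EI  [x≤a] with R_A=63/80, M_A=35/16 = ((63/80)·(5/2)³/6 - (35/16)·(5/2)²/2)/10000 = -49/102400 m
Load 2 — point force P=13 kN at a=4 m (b=L-a=6):
  y_2 = -Pb²x²(3aL-(3a+b)x)/(6L³EI)  [x≤a] = -13·6²·(5/2)²·(3·4·10-(3·4+6)·(5/2))/(6·10³·10000) = -117/32000 m
Load 3 — uniform load w=14 kN/m over full span:
  y_3 = -wx²(L-x)²/(24EI) = -14·(5/2)²·(10-(5/2))²/(24·10000) = -21/1024 m
Superposition: y = Σ y_i = -12617/512000 m ≈ -0.024643 m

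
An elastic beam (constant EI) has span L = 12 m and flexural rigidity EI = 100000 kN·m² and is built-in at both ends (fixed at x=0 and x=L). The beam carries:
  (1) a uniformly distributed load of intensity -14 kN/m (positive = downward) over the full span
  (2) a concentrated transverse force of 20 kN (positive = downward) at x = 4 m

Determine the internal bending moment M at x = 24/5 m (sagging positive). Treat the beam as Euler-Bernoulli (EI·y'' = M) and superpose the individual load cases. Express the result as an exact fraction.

Load 1 — uniform load w=-14 kN/m over full span:
  M_1 = wLx/2 - wL²/12 - wx²/2 = (-14)·12·(24/5)/2 - (-14)·12²/12 - (-14)·(24/5)²/2 = -1848/25 kN·m
Load 2 — point force P=20 kN at a=4 m (b=L-a=8):
  M_2 = Pa²(a+3b)(L-x)/L³ - Pa²b/L²  [x>a] = 20·4²·(4+3·8)·(12-(24/5))/12³ - 20·4²·8/12² = 176/9 kN·m
Superposition: M = Σ M_i = -12232/225 kN·m ≈ -54.364444 kN·m

M(24/5) = -12232/225 kN·m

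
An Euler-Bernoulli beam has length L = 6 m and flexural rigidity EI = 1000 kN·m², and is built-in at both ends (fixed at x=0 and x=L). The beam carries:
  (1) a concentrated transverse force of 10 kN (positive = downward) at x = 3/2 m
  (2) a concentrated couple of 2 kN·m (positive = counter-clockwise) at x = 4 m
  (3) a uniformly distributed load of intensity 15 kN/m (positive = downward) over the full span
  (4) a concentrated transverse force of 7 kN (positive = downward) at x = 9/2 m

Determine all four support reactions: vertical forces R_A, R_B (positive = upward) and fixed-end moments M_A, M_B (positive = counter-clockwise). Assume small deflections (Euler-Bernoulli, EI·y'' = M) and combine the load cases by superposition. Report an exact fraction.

Load 1 — point force P=10 kN at a=3/2 m (b=L-a=9/2):
  R_A = Pb²(3a+b)/L³ = 10·(9/2)²·(3·(3/2)+(9/2))/6³ = 135/16 kN
  M_A = Pab²/L² = 10·(3/2)·(9/2)²/6² = 135/16 kN·m
  R_B = Pa²(a+3b)/L³ = 10·(3/2)²·((3/2)+3·(9/2))/6³ = 25/16 kN
  M_B = -Pa²b/L² = -10·(3/2)²·(9/2)/6² = -45/16 kN·m
Load 2 — applied couple M₀=2 kN·m at a=4 m (b=L-a=2):
  R_A = 6M₀ab/L³ = 6·2·4·2/6³ = 4/9 kN
  M_A = M₀b(2a-b)/L² = 2·2·(2·4-2)/6² = 2/3 kN·m
  R_B = -6M₀ab/L³ = -6·2·4·2/6³ = -4/9 kN
  M_B = M₀a(2b-a)/L² = 2·4·(2·2-4)/6² = 0 kN·m
Load 3 — uniform load w=15 kN/m over full span:
  R_A = wL/2 = 15·6/2 = 45 kN
  M_A = wL²/12 = 15·6²/12 = 45 kN·m
  R_B = wL/2 = 15·6/2 = 45 kN
  M_B = -wL²/12 = -15·6²/12 = -45 kN·m
Load 4 — point force P=7 kN at a=9/2 m (b=L-a=3/2):
  R_A = Pb²(3a+b)/L³ = 7·(3/2)²·(3·(9/2)+(3/2))/6³ = 35/32 kN
  M_A = Pab²/L² = 7·(9/2)·(3/2)²/6² = 63/32 kN·m
  R_B = Pa²(a+3b)/L³ = 7·(9/2)²·((9/2)+3·(3/2))/6³ = 189/32 kN
  M_B = -Pa²b/L² = -7·(9/2)²·(3/2)/6² = -189/32 kN·m
Superposition: R_A = 15833/288 kN, M_A = 5383/96 kN·m, R_B = 14983/288 kN, M_B = -1719/32 kN·m

R_A = 15833/288 kN, M_A = 5383/96 kN·m, R_B = 14983/288 kN, M_B = -1719/32 kN·m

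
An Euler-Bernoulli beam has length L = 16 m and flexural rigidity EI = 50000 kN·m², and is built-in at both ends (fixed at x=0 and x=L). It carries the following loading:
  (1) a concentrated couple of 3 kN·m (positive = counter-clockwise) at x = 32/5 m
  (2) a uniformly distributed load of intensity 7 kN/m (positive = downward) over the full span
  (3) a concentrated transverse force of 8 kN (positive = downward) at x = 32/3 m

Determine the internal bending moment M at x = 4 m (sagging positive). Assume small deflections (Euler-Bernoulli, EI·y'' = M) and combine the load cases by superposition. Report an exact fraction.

M(4) = 12286/675 kN·m

Load 1 — applied couple M₀=3 kN·m at a=32/5 m (b=L-a=48/5):
  M_1 = R_Ax - M_A  [x≤a] with R_A=27/100, M_A=9/25 = (27/100)·4 - (9/25) = 18/25 kN·m
Load 2 — uniform load w=7 kN/m over full span:
  M_2 = wLx/2 - wL²/12 - wx²/2 = 7·16·4/2 - 7·16²/12 - 7·4²/2 = 56/3 kN·m
Load 3 — point force P=8 kN at a=32/3 m (b=L-a=16/3):
  M_3 = Pb²(3a+b)x/L³ - Pab²/L²  [x≤a] = 8·(16/3)²·(3·(32/3)+(16/3))·4/16³ - 8·(32/3)·(16/3)²/16² = -32/27 kN·m
Superposition: M = Σ M_i = 12286/675 kN·m ≈ 18.201481 kN·m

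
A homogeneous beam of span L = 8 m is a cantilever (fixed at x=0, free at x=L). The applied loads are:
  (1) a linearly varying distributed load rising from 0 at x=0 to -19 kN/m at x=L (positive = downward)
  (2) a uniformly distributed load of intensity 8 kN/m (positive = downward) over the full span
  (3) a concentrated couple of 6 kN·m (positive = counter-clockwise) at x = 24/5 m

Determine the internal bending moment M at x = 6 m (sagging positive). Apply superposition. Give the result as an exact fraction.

Load 1 — triangular load w₀=-19 kN/m (0→w₀ over full span):
  M_1 = w₀Lx/2 - w₀L²/3 - w₀x³/(6L) = (-19)·8·6/2 - (-19)·8²/3 - (-19)·6³/(6·8) = 209/6 kN·m
Load 2 — uniform load w=8 kN/m over full span:
  M_2 = -w(L-x)²/2 = -8·(8-6)²/2 = -16 kN·m
Load 3 — applied couple M₀=6 kN·m at a=24/5 m (b=L-a=16/5):
  M_3 = 0  [x>a] = 0 kN·m
Superposition: M = Σ M_i = 113/6 kN·m ≈ 18.833333 kN·m

M(6) = 113/6 kN·m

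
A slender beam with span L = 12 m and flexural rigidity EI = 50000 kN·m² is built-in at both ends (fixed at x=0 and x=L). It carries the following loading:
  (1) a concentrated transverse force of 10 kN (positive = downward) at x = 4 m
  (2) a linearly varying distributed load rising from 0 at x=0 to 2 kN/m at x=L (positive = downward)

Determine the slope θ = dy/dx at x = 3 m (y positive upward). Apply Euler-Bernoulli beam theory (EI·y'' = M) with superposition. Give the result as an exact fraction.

Load 1 — point force P=10 kN at a=4 m (b=L-a=8):
  θ_1 = -Pb²x(2aL-(3a+b)x)/(2L³EI)  [x≤a] = -10·8²·3·(2·4·12-(3·4+8)·3)/(2·12³·50000) = -1/2500 rad
Load 2 — triangular load w₀=2 kN/m (0→w₀ over full span):
  θ_2 = -w₀(2x(L-x)(L-2x)(x+2L)+x²(L-x)²)/(120LEI) = -2·(2·3·(12-3)·(12-2·3)·(3+2·12)+3²·(12-3)²)/(120·12·50000) = -1053/4000000 rad
Superposition: θ = Σ θ_i = -2653/4000000 rad ≈ -0.000663 rad

θ(3) = -2653/4000000 rad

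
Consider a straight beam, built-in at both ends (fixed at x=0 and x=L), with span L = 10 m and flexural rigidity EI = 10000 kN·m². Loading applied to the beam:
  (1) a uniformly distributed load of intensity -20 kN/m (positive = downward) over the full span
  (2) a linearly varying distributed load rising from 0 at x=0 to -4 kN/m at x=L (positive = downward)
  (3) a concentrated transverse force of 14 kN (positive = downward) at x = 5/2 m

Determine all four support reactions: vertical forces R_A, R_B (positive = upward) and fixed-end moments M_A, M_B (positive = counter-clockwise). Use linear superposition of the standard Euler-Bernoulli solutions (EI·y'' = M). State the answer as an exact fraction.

Load 1 — uniform load w=-20 kN/m over full span:
  R_A = wL/2 = (-20)·10/2 = -100 kN
  M_A = wL²/12 = (-20)·10²/12 = -500/3 kN·m
  R_B = wL/2 = (-20)·10/2 = -100 kN
  M_B = -wL²/12 = -(-20)·10²/12 = 500/3 kN·m
Load 2 — triangular load w₀=-4 kN/m (0→w₀ over full span):
  R_A = 3w₀L/20 = 3·(-4)·10/20 = -6 kN
  M_A = w₀L²/30 = (-4)·10²/30 = -40/3 kN·m
  R_B = 7w₀L/20 = 7·(-4)·10/20 = -14 kN
  M_B = -w₀L²/20 = -(-4)·10²/20 = 20 kN·m
Load 3 — point force P=14 kN at a=5/2 m (b=L-a=15/2):
  R_A = Pb²(3a+b)/L³ = 14·(15/2)²·(3·(5/2)+(15/2))/10³ = 189/16 kN
  M_A = Pab²/L² = 14·(5/2)·(15/2)²/10² = 315/16 kN·m
  R_B = Pa²(a+3b)/L³ = 14·(5/2)²·((5/2)+3·(15/2))/10³ = 35/16 kN
  M_B = -Pa²b/L² = -14·(5/2)²·(15/2)/10² = -105/16 kN·m
Superposition: R_A = -1507/16 kN, M_A = -2565/16 kN·m, R_B = -1789/16 kN, M_B = 8645/48 kN·m

R_A = -1507/16 kN, M_A = -2565/16 kN·m, R_B = -1789/16 kN, M_B = 8645/48 kN·m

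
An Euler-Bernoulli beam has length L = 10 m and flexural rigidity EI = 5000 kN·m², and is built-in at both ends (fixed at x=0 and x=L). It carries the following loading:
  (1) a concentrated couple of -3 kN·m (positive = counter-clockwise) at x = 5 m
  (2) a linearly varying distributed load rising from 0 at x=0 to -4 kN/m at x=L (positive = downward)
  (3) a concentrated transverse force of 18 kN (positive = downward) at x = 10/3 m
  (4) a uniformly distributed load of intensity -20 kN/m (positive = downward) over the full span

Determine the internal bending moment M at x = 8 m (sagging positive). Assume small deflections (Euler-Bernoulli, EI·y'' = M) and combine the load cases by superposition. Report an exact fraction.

M(8) = 137/60 kN·m

Load 1 — applied couple M₀=-3 kN·m at a=5 m (b=L-a=5):
  M_1 = R_Ax - M_A - M₀  [x>a] with R_A=-9/20, M_A=-3/4 = (-9/20)·8 - (-3/4) - (-3) = 3/20 kN·m
Load 2 — triangular load w₀=-4 kN/m (0→w₀ over full span):
  M_2 = 3w₀Lx/20 - w₀L²/30 - w₀x³/(6L) = 3·(-4)·10·8/20 - (-4)·10²/30 - (-4)·8³/(6·10) = -8/15 kN·m
Load 3 — point force P=18 kN at a=10/3 m (b=L-a=20/3):
  M_3 = Pa²(a+3b)(L-x)/L³ - Pa²b/L²  [x>a] = 18·(10/3)²·((10/3)+3·(20/3))·(10-8)/10³ - 18·(10/3)²·(20/3)/10² = -4 kN·m
Load 4 — uniform load w=-20 kN/m over full span:
  M_4 = wLx/2 - wL²/12 - wx²/2 = (-20)·10·8/2 - (-20)·10²/12 - (-20)·8²/2 = 20/3 kN·m
Superposition: M = Σ M_i = 137/60 kN·m ≈ 2.283333 kN·m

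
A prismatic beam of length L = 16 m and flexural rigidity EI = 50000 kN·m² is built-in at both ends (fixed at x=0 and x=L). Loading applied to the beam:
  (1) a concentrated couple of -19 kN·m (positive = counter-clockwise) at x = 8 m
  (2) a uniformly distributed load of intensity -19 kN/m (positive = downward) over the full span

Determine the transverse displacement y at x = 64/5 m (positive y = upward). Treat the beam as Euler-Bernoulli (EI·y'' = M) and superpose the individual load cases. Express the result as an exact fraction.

y(64/5) = 153938/5859375 m

Load 1 — applied couple M₀=-19 kN·m at a=8 m (b=L-a=8):
  y_1 = (R_Ax³/6 - M_Ax²/2 - M₀(x-a)²/2)/EI  [x>a] with R_A=-57/32, M_A=-19/4 = ((-57/32)·(64/5)³/6 - (-19/4)·(64/5)²/2 - (-19)·((64/5)-8)²/2)/50000 = -114/390625 m
Load 2 — uniform load w=-19 kN/m over full span:
  y_2 = -wx²(L-x)²/(24EI) = -(-19)·(64/5)²·(16-(64/5))²/(24·50000) = 155648/5859375 m
Superposition: y = Σ y_i = 153938/5859375 m ≈ 0.026272 m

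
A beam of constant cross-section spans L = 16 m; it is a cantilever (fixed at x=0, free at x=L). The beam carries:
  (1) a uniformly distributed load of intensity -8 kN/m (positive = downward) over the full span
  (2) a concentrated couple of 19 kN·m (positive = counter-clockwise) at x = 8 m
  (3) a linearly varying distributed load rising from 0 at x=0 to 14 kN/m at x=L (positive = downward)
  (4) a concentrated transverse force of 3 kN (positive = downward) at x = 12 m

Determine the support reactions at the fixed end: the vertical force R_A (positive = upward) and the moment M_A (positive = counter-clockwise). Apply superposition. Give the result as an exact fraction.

R_A = -13 kN, M_A = 563/3 kN·m

Load 1 — uniform load w=-8 kN/m over full span:
  R_A = wL = (-8)·16 = -128 kN
  M_A = wL²/2 = (-8)·16²/2 = -1024 kN·m
Load 2 — applied couple M₀=19 kN·m at a=8 m (b=L-a=8):
  R_A = 0 kN
  M_A = -M₀ = -19 kN·m
Load 3 — triangular load w₀=14 kN/m (0→w₀ over full span):
  R_A = w₀L/2 = 14·16/2 = 112 kN
  M_A = w₀L²/3 = 14·16²/3 = 3584/3 kN·m
Load 4 — point force P=3 kN at a=12 m (b=L-a=4):
  R_A = P = 3 kN
  M_A = Pa = 3·12 = 36 kN·m
Superposition: R_A = -13 kN, M_A = 563/3 kN·m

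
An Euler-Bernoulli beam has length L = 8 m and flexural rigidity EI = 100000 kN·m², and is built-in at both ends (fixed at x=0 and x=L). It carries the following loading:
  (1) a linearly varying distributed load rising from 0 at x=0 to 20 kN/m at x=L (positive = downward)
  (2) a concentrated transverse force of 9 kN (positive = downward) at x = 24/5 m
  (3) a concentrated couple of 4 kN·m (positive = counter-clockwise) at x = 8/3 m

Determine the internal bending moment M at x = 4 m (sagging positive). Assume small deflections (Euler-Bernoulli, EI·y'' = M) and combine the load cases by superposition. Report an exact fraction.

M(4) = 2332/75 kN·m

Load 1 — triangular load w₀=20 kN/m (0→w₀ over full span):
  M_1 = 3w₀Lx/20 - w₀L²/30 - w₀x³/(6L) = 3·20·8·4/20 - 20·8²/30 - 20·4³/(6·8) = 80/3 kN·m
Load 2 — point force P=9 kN at a=24/5 m (b=L-a=16/5):
  M_2 = Pb²(3a+b)x/L³ - Pab²/L²  [x≤a] = 9·(16/5)²·(3·(24/5)+(16/5))·4/8³ - 9·(24/5)·(16/5)²/8² = 144/25 kN·m
Load 3 — applied couple M₀=4 kN·m at a=8/3 m (b=L-a=16/3):
  M_3 = R_Ax - M_A - M₀  [x>a] with R_A=2/3, M_A=0 = (2/3)·4 - 0 - 4 = -4/3 kN·m
Superposition: M = Σ M_i = 2332/75 kN·m ≈ 31.093333 kN·m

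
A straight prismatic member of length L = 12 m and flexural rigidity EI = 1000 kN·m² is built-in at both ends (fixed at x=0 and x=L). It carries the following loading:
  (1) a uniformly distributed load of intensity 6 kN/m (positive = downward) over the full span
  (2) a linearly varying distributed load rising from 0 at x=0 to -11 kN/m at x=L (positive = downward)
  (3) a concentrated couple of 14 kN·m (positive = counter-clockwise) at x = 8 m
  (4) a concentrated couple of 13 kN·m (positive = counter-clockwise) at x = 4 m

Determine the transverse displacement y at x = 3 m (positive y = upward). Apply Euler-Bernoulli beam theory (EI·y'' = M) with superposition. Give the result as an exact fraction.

y(3) = -6303/160000 m

Load 1 — uniform load w=6 kN/m over full span:
  y_1 = -wx²(L-x)²/(24EI) = -6·3²·(12-3)²/(24·1000) = -729/4000 m
Load 2 — triangular load w₀=-11 kN/m (0→w₀ over full span):
  y_2 = -w₀x²(L-x)²(x+2L)/(120LEI) = -(-11)·3²·(12-3)²·(3+2·12)/(120·12·1000) = 24057/160000 m
Load 3 — applied couple M₀=14 kN·m at a=8 m (b=L-a=4):
  y_3 = (R_Ax³/6 - M_Ax²/2)/EI  [x≤a] with R_A=14/9, M_A=14/3 = ((14/9)·3³/6 - (14/3)·3²/2)/1000 = -7/500 m
Load 4 — applied couple M₀=13 kN·m at a=4 m (b=L-a=8):
  y_4 = (R_Ax³/6 - M_Ax²/2)/EI  [x≤a] with R_A=13/9, M_A=0 = ((13/9)·3³/6 - 0·3²/2)/1000 = 13/2000 m
Superposition: y = Σ y_i = -6303/160000 m ≈ -0.039394 m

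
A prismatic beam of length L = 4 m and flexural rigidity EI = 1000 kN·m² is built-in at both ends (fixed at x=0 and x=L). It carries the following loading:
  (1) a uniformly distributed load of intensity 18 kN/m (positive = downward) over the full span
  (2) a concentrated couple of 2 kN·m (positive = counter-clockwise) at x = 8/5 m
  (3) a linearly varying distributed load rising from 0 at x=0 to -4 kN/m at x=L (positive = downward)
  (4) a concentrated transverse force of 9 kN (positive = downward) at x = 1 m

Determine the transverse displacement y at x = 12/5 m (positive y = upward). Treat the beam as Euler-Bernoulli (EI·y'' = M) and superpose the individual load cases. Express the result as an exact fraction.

Load 1 — uniform load w=18 kN/m over full span:
  y_1 = -wx²(L-x)²/(24EI) = -18·(12/5)²·(4-(12/5))²/(24·1000) = -864/78125 m
Load 2 — applied couple M₀=2 kN·m at a=8/5 m (b=L-a=12/5):
  y_2 = (R_Ax³/6 - M_Ax²/2 - M₀(x-a)²/2)/EI  [x>a] with R_A=18/25, M_A=6/25 = ((18/25)·(12/5)³/6 - (6/25)·(12/5)²/2 - 2·((12/5)-(8/5))²/2)/1000 = 128/390625 m
Load 3 — triangular load w₀=-4 kN/m (0→w₀ over full span):
  y_3 = -w₀x²(L-x)²(x+2L)/(120LEI) = -(-4)·(12/5)²·(4-(12/5))²·((12/5)+2·4)/(120·4·1000) = 2496/1953125 m
Load 4 — point force P=9 kN at a=1 m (b=L-a=3):
  y_4 = -Pa²(L-x)²(3bL-(3b+a)(L-x))/(6L³EI)  [x>a] = -9·1²·(4-(12/5))²·(3·3·4-(3·3+1)·(4-(12/5)))/(6·4³·1000) = -3/2500 m
Superposition: y = Σ y_i = -83231/7812500 m ≈ -0.010654 m

y(12/5) = -83231/7812500 m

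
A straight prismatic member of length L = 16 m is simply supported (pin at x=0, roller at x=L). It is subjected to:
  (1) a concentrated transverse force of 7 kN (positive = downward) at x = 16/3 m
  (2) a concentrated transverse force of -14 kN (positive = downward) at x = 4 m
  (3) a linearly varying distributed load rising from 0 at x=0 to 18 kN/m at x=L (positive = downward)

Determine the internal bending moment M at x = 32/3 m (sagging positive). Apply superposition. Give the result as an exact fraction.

Load 1 — point force P=7 kN at a=16/3 m (b=L-a=32/3):
  M_1 = Pa(L-x)/L  [x>a] = 7·(16/3)·(16-(32/3))/16 = 112/9 kN·m
Load 2 — point force P=-14 kN at a=4 m (b=L-a=12):
  M_2 = Pa(L-x)/L  [x>a] = (-14)·4·(16-(32/3))/16 = -56/3 kN·m
Load 3 — triangular load w₀=18 kN/m (0→w₀ over full span):
  M_3 = w₀Lx/6 - w₀x³/(6L) = 18·16·(32/3)/6 - 18·(32/3)³/(6·16) = 2560/9 kN·m
Superposition: M = Σ M_i = 2504/9 kN·m ≈ 278.222222 kN·m

M(32/3) = 2504/9 kN·m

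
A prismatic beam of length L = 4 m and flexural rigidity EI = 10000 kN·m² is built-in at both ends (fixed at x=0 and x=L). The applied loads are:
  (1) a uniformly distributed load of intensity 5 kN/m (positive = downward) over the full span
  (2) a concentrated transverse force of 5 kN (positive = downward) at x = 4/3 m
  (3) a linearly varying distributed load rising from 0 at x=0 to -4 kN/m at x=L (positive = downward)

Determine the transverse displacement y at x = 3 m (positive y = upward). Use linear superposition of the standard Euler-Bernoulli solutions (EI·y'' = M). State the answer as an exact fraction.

y(3) = -2551/16200000 m

Load 1 — uniform load w=5 kN/m over full span:
  y_1 = -wx²(L-x)²/(24EI) = -5·3²·(4-3)²/(24·10000) = -3/16000 m
Load 2 — point force P=5 kN at a=4/3 m (b=L-a=8/3):
  y_2 = -Pa²(L-x)²(3bL-(3b+a)(L-x))/(6L³EI)  [x>a] = -5·(4/3)²·(4-3)²·(3·(8/3)·4-(3·(8/3)+(4/3))·(4-3))/(6·4³·10000) = -17/324000 m
Load 3 — triangular load w₀=-4 kN/m (0→w₀ over full span):
  y_3 = -w₀x²(L-x)²(x+2L)/(120LEI) = -(-4)·3²·(4-3)²·(3+2·4)/(120·4·10000) = 33/400000 m
Superposition: y = Σ y_i = -2551/16200000 m ≈ -0.000157 m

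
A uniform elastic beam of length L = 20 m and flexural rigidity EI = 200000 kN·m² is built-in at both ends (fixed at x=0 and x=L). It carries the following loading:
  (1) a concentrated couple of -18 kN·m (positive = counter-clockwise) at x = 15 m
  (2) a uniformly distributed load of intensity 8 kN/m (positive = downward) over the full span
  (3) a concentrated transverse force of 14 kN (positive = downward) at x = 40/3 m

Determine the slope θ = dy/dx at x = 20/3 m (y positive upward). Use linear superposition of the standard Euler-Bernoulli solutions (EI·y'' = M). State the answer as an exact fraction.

θ(20/3) = -21271/9720000 rad

Load 1 — applied couple M₀=-18 kN·m at a=15 m (b=L-a=5):
  θ_1 = (R_Ax²/2 - M_Ax)/EI  [x≤a] with R_A=-81/80, M_A=-45/8 = ((-81/80)·(20/3)²/2 - (-45/8)·(20/3))/200000 = 3/40000 rad
Load 2 — uniform load w=8 kN/m over full span:
  θ_2 = -wx(L-x)(L-2x)/(12EI) = -8·(20/3)·(20-(20/3))·(20-2·(20/3))/(12·200000) = -4/2025 rad
Load 3 — point force P=14 kN at a=40/3 m (b=L-a=20/3):
  θ_3 = -Pb²x(2aL-(3a+b)x)/(2L³EI)  [x≤a] = -14·(20/3)²·(20/3)·(2·(40/3)·20-(3·(40/3)+(20/3))·(20/3))/(2·20³·200000) = -7/24300 rad
Superposition: θ = Σ θ_i = -21271/9720000 rad ≈ -0.002188 rad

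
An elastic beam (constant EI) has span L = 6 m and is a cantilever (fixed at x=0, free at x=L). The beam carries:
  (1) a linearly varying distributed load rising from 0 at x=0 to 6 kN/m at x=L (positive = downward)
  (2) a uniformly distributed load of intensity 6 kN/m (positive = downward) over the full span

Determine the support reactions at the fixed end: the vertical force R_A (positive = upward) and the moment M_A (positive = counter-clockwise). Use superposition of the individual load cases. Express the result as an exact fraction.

R_A = 54 kN, M_A = 180 kN·m

Load 1 — triangular load w₀=6 kN/m (0→w₀ over full span):
  R_A = w₀L/2 = 6·6/2 = 18 kN
  M_A = w₀L²/3 = 6·6²/3 = 72 kN·m
Load 2 — uniform load w=6 kN/m over full span:
  R_A = wL = 6·6 = 36 kN
  M_A = wL²/2 = 6·6²/2 = 108 kN·m
Superposition: R_A = 54 kN, M_A = 180 kN·m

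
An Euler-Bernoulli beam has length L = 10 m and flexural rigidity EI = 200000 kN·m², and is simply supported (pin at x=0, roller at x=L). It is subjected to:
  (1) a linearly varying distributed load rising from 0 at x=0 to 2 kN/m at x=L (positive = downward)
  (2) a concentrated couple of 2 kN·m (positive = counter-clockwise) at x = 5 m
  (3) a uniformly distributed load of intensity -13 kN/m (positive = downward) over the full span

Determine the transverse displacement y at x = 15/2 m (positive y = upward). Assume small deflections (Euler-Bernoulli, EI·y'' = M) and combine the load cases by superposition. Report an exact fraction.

Load 1 — triangular load w₀=2 kN/m (0→w₀ over full span):
  y_1 = -w₀x(7L⁴-10L²x²+3x⁴)/(360LEI) = -2·(15/2)·(7·10⁴-10·10²·(15/2)²+3·(15/2)⁴)/(360·10·200000) = -119/245760 m
Load 2 — applied couple M₀=2 kN·m at a=5 m (b=L-a=5):
  y_2 = (M₀x³/(6L)-M₀(x-a)²/2+C₁x)/EI  [x>a] with C₁=M₀(3b²-L²)/(6L)=-5/6 = (2·(15/2)³/(6·10)-2·((15/2)-5)²/2+(-5/6)·(15/2))/200000 = 1/128000 m
Load 3 — uniform load w=-13 kN/m over full span:
  y_3 = -wx(L³-2Lx²+x³)/(24EI) = -(-13)·(15/2)·(10³-2·10·(15/2)²+(15/2)³)/(24·200000) = 247/40960 m
Superposition: y = Σ y_i = 34123/6144000 m ≈ 0.005554 m

y(15/2) = 34123/6144000 m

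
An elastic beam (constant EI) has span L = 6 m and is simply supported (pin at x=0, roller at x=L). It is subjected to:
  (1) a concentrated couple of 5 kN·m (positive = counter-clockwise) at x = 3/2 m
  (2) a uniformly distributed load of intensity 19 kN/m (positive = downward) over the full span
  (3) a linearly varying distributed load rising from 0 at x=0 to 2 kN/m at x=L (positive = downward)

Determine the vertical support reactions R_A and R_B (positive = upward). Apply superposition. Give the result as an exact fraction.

R_A = 359/6 kN, R_B = 361/6 kN

Load 1 — applied couple M₀=5 kN·m at a=3/2 m (b=L-a=9/2):
  R_A = M₀/L = 5/6 kN
  R_B = -M₀/L = -5/6 kN
Load 2 — uniform load w=19 kN/m over full span:
  R_A = wL/2 = 19·6/2 = 57 kN
  R_B = wL/2 = 19·6/2 = 57 kN
Load 3 — triangular load w₀=2 kN/m (0→w₀ over full span):
  R_A = w₀L/6 = 2·6/6 = 2 kN
  R_B = w₀L/3 = 2·6/3 = 4 kN
Superposition: R_A = 359/6 kN, R_B = 361/6 kN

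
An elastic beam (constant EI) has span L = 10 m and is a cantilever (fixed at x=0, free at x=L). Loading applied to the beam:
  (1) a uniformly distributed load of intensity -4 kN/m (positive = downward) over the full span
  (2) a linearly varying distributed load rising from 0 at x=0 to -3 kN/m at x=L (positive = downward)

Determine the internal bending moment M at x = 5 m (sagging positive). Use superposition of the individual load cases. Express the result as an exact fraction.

M(5) = 325/4 kN·m

Load 1 — uniform load w=-4 kN/m over full span:
  M_1 = -w(L-x)²/2 = -(-4)·(10-5)²/2 = 50 kN·m
Load 2 — triangular load w₀=-3 kN/m (0→w₀ over full span):
  M_2 = w₀Lx/2 - w₀L²/3 - w₀x³/(6L) = (-3)·10·5/2 - (-3)·10²/3 - (-3)·5³/(6·10) = 125/4 kN·m
Superposition: M = Σ M_i = 325/4 kN·m ≈ 81.250000 kN·m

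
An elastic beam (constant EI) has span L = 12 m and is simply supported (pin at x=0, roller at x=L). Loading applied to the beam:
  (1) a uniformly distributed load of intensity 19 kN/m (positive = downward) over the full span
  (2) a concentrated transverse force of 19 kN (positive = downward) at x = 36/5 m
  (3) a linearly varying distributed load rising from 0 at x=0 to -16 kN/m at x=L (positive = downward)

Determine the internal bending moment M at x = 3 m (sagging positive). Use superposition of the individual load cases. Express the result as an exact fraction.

Load 1 — uniform load w=19 kN/m over full span:
  M_1 = wx(L-x)/2 = 19·3·(12-3)/2 = 513/2 kN·m
Load 2 — point force P=19 kN at a=36/5 m (b=L-a=24/5):
  M_2 = Pbx/L  [x≤a] = 19·(24/5)·3/12 = 114/5 kN·m
Load 3 — triangular load w₀=-16 kN/m (0→w₀ over full span):
  M_3 = w₀Lx/6 - w₀x³/(6L) = (-16)·12·3/6 - (-16)·3³/(6·12) = -90 kN·m
Superposition: M = Σ M_i = 1893/10 kN·m ≈ 189.300000 kN·m

M(3) = 1893/10 kN·m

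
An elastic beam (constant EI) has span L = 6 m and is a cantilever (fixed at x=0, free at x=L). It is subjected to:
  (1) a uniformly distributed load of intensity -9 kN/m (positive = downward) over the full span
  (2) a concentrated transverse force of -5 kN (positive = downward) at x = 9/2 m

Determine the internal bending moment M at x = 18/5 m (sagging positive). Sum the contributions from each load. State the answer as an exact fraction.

Load 1 — uniform load w=-9 kN/m over full span:
  M_1 = -w(L-x)²/2 = -(-9)·(6-(18/5))²/2 = 648/25 kN·m
Load 2 — point force P=-5 kN at a=9/2 m (b=L-a=3/2):
  M_2 = -P(a-x)  [x≤a] = -(-5)·((9/2)-(18/5)) = 9/2 kN·m
Superposition: M = Σ M_i = 1521/50 kN·m ≈ 30.420000 kN·m

M(18/5) = 1521/50 kN·m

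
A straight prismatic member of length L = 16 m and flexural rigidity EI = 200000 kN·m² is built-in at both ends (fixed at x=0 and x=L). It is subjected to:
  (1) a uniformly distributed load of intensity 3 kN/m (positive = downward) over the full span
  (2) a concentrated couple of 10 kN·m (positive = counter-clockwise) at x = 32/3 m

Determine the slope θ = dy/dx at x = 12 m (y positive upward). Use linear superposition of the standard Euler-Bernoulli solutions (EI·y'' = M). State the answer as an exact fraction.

Load 1 — uniform load w=3 kN/m over full span:
  θ_1 = -wx(L-x)(L-2x)/(12EI) = -3·12·(16-12)·(16-2·12)/(12·200000) = 3/6250 rad
Load 2 — applied couple M₀=10 kN·m at a=32/3 m (b=L-a=16/3):
  θ_2 = (R_Ax²/2 - M_Ax - M₀(x-a))/EI  [x>a] with R_A=5/6, M_A=10/3 = ((5/6)·12²/2 - (10/3)·12 - 10·(12-(32/3)))/200000 = 1/30000 rad
Superposition: θ = Σ θ_i = 77/150000 rad ≈ 0.000513 rad

θ(12) = 77/150000 rad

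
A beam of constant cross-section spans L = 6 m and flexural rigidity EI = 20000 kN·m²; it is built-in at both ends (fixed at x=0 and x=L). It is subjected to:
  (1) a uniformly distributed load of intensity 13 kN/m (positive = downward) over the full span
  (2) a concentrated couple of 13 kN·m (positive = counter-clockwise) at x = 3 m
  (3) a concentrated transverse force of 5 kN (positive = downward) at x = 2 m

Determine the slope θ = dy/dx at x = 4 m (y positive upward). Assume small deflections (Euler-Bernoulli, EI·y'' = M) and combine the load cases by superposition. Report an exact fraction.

Load 1 — uniform load w=13 kN/m over full span:
  θ_1 = -wx(L-x)(L-2x)/(12EI) = -13·4·(6-4)·(6-2·4)/(12·20000) = 13/15000 rad
Load 2 — applied couple M₀=13 kN·m at a=3 m (b=L-a=3):
  θ_2 = (R_Ax²/2 - M_Ax - M₀(x-a))/EI  [x>a] with R_A=13/4, M_A=13/4 = ((13/4)·4²/2 - (13/4)·4 - 13·(4-3))/20000 = 0 rad
Load 3 — point force P=5 kN at a=2 m (b=L-a=4):
  θ_3 = Pa²(L-x)(2bL-(3b+a)(L-x))/(2L³EI)  [x>a] = 5·2²·(6-4)·(2·4·6-(3·4+2)·(6-4))/(2·6³·20000) = 1/10800 rad
Superposition: θ = Σ θ_i = 259/270000 rad ≈ 0.000959 rad

θ(4) = 259/270000 rad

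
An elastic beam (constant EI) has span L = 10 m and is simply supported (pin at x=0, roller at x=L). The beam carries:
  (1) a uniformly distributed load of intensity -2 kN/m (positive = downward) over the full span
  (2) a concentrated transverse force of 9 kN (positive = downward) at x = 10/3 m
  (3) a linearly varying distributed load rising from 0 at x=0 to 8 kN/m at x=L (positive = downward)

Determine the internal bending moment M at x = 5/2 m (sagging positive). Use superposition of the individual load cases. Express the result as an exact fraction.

Load 1 — uniform load w=-2 kN/m over full span:
  M_1 = wx(L-x)/2 = (-2)·(5/2)·(10-(5/2))/2 = -75/4 kN·m
Load 2 — point force P=9 kN at a=10/3 m (b=L-a=20/3):
  M_2 = Pbx/L  [x≤a] = 9·(20/3)·(5/2)/10 = 15 kN·m
Load 3 — triangular load w₀=8 kN/m (0→w₀ over full span):
  M_3 = w₀Lx/6 - w₀x³/(6L) = 8·10·(5/2)/6 - 8·(5/2)³/(6·10) = 125/4 kN·m
Superposition: M = Σ M_i = 55/2 kN·m ≈ 27.500000 kN·m

M(5/2) = 55/2 kN·m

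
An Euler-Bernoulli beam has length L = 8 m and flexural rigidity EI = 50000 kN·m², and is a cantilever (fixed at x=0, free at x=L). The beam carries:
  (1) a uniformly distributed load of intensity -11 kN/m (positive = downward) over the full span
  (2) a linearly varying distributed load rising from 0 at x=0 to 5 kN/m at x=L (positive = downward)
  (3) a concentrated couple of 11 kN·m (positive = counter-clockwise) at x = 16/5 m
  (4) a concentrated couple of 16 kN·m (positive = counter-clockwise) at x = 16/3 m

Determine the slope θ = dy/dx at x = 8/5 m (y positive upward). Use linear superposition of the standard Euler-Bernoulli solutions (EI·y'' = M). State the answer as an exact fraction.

θ(8/5) = 5563/781250 rad

Load 1 — uniform load w=-11 kN/m over full span:
  θ_1 = -wx(x²-3Lx+3L²)/(6EI) = -(-11)·(8/5)·((8/5)²-3·8·(8/5)+3·8²)/(6·50000) = 10736/1171875 rad
Load 2 — triangular load w₀=5 kN/m (0→w₀ over full span):
  θ_2 = (w₀Lx²/4-w₀L²x/3-w₀x⁴/(24L))/EI = (5·8·(8/5)²/4-5·8²·(8/5)/3-5·(8/5)⁴/(24·8))/50000 = -3404/1171875 rad
Load 3 — applied couple M₀=11 kN·m at a=16/5 m (b=L-a=24/5):
  θ_3 = M₀x/EI  [x≤a] = 11·(8/5)/50000 = 11/31250 rad
Load 4 — applied couple M₀=16 kN·m at a=16/3 m (b=L-a=8/3):
  θ_4 = M₀x/EI  [x≤a] = 16·(8/5)/50000 = 8/15625 rad
Superposition: θ = Σ θ_i = 5563/781250 rad ≈ 0.007121 rad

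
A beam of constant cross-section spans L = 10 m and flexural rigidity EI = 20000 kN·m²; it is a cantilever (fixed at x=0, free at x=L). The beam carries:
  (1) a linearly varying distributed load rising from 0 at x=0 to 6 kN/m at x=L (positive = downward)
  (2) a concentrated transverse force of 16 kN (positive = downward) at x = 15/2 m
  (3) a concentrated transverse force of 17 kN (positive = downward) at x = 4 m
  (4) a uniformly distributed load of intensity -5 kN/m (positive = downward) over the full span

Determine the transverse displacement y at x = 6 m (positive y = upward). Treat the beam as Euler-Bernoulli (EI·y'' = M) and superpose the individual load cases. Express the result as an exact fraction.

y(6) = -67783/750000 m

Load 1 — triangular load w₀=6 kN/m (0→w₀ over full span):
  y_1 = (w₀Lx³/12-w₀L²x²/6-w₀x⁵/(120L))/EI = (6·10·6³/12-6·10²·6²/6-6·6⁵/(120·10))/20000 = -15993/125000 m
Load 2 — point force P=16 kN at a=15/2 m (b=L-a=5/2):
  y_2 = -Px²(3a-x)/(6EI)  [x≤a] = -16·6²·(3·(15/2)-6)/(6·20000) = -99/1250 m
Load 3 — point force P=17 kN at a=4 m (b=L-a=6):
  y_3 = -Pa²(3x-a)/(6EI)  [x>a] = -17·4²·(3·6-4)/(6·20000) = -119/3750 m
Load 4 — uniform load w=-5 kN/m over full span:
  y_4 = -wx²(x²-4Lx+6L²)/(24EI) = -(-5)·6²·(6²-4·10·6+6·10²)/(24·20000) = 297/2000 m
Superposition: y = Σ y_i = -67783/750000 m ≈ -0.090377 m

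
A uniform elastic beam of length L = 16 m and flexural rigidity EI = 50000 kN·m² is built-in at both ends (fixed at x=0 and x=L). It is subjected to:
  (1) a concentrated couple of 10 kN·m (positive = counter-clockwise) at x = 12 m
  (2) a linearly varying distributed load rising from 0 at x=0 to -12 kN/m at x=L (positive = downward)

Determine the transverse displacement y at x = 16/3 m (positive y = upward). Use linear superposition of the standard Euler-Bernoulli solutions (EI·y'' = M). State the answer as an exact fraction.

y(16/3) = 55319/3796875 m

Load 1 — applied couple M₀=10 kN·m at a=12 m (b=L-a=4):
  y_1 = (R_Ax³/6 - M_Ax²/2)/EI  [x≤a] with R_A=45/64, M_A=25/8 = ((45/64)·(16/3)³/6 - (25/8)·(16/3)²/2)/50000 = -1/1875 m
Load 2 — triangular load w₀=-12 kN/m (0→w₀ over full span):
  y_2 = -w₀x²(L-x)²(x+2L)/(120LEI) = -(-12)·(16/3)²·(16-(16/3))²·((16/3)+2·16)/(120·16·50000) = 57344/3796875 m
Superposition: y = Σ y_i = 55319/3796875 m ≈ 0.014570 m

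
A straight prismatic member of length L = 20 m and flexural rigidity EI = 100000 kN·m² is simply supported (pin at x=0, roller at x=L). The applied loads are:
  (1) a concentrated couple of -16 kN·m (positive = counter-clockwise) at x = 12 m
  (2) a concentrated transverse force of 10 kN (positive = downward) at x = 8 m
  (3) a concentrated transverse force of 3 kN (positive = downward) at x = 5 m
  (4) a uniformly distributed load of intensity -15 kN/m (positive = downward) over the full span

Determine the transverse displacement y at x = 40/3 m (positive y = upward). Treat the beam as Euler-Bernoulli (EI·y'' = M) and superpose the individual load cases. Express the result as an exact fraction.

y(40/3) = 4156463/16200000 m

Load 1 — applied couple M₀=-16 kN·m at a=12 m (b=L-a=8):
  y_1 = (M₀x³/(6L)-M₀(x-a)²/2+C₁x)/EI  [x>a] with C₁=M₀(3b²-L²)/(6L)=416/15 = ((-16)·(40/3)³/(6·20)-(-16)·((40/3)-12)²/2+(416/15)·(40/3))/100000 = 172/253125 m
Load 2 — point force P=10 kN at a=8 m (b=L-a=12):
  y_2 = -Pa(L-x)(2Lx-a²-x²)/(6LEI)  [x>a] = -10·8·(20-(40/3))·(2·20·(40/3)-8²-(40/3)²)/(6·20·100000) = -656/50625 m
Load 3 — point force P=3 kN at a=5 m (b=L-a=15):
  y_3 = -Pa(L-x)(2Lx-a²-x²)/(6LEI)  [x>a] = -3·5·(20-(40/3))·(2·20·(40/3)-5²-(40/3)²)/(6·20·100000) = -119/43200 m
Load 4 — uniform load w=-15 kN/m over full span:
  y_4 = -wx(L³-2Lx²+x³)/(24EI) = -(-15)·(40/3)·(20³-2·20·(40/3)²+(40/3)³)/(24·100000) = 22/81 m
Superposition: y = Σ y_i = 4156463/16200000 m ≈ 0.256572 m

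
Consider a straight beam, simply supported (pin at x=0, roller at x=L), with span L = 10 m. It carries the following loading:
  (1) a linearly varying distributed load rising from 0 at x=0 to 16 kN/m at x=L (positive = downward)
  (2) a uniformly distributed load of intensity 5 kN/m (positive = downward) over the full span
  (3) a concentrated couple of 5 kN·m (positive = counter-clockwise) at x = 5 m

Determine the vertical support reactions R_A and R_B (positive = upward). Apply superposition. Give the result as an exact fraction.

R_A = 313/6 kN, R_B = 467/6 kN

Load 1 — triangular load w₀=16 kN/m (0→w₀ over full span):
  R_A = w₀L/6 = 16·10/6 = 80/3 kN
  R_B = w₀L/3 = 16·10/3 = 160/3 kN
Load 2 — uniform load w=5 kN/m over full span:
  R_A = wL/2 = 5·10/2 = 25 kN
  R_B = wL/2 = 5·10/2 = 25 kN
Load 3 — applied couple M₀=5 kN·m at a=5 m (b=L-a=5):
  R_A = M₀/L = 5/10 = 1/2 kN
  R_B = -M₀/L = -5/10 = -1/2 kN
Superposition: R_A = 313/6 kN, R_B = 467/6 kN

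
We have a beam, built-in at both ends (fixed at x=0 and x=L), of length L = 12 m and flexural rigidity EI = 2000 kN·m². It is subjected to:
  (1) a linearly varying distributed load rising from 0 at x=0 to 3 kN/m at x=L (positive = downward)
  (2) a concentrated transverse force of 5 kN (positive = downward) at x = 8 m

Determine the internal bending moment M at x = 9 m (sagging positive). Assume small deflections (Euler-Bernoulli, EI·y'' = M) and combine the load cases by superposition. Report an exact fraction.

M(9) = 2177/360 kN·m

Load 1 — triangular load w₀=3 kN/m (0→w₀ over full span):
  M_1 = 3w₀Lx/20 - w₀L²/30 - w₀x³/(6L) = 3·3·12·9/20 - 3·12²/30 - 3·9³/(6·12) = 153/40 kN·m
Load 2 — point force P=5 kN at a=8 m (b=L-a=4):
  M_2 = Pa²(a+3b)(L-x)/L³ - Pa²b/L²  [x>a] = 5·8²·(8+3·4)·(12-9)/12³ - 5·8²·4/12² = 20/9 kN·m
Superposition: M = Σ M_i = 2177/360 kN·m ≈ 6.047222 kN·m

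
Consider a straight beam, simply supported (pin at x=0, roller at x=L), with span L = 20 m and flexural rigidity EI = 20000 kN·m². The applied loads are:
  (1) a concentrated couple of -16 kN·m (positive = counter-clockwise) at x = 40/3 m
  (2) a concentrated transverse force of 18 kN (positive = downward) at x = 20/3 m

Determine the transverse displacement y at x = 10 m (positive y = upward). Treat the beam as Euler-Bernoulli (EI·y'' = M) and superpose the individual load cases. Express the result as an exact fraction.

y(10) = -7/60 m

Load 1 — applied couple M₀=-16 kN·m at a=40/3 m (b=L-a=20/3):
  y_1 = (M₀x³/(6L)+C₁x)/EI  [x≤a] with C₁=M₀(3b²-L²)/(6L)=320/9 = ((-16)·10³/(6·20)+(320/9)·10)/20000 = 1/90 m
Load 2 — point force P=18 kN at a=20/3 m (b=L-a=40/3):
  y_2 = -Pa(L-x)(2Lx-a²-x²)/(6LEI)  [x>a] = -18·(20/3)·(20-10)·(2·20·10-(20/3)²-10²)/(6·20·20000) = -23/180 m
Superposition: y = Σ y_i = -7/60 m ≈ -0.116667 m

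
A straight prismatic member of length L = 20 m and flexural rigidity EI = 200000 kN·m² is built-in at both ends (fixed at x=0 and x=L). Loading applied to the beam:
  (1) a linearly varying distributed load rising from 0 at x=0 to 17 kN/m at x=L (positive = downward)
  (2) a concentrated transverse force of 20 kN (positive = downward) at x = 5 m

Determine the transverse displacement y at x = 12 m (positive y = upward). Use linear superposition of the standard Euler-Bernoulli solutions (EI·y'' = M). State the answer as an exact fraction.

y(12) = -34949/1875000 m

Load 1 — triangular load w₀=17 kN/m (0→w₀ over full span):
  y_1 = -w₀x²(L-x)²(x+2L)/(120LEI) = -17·12²·(20-12)²·(12+2·20)/(120·20·200000) = -1326/78125 m
Load 2 — point force P=20 kN at a=5 m (b=L-a=15):
  y_2 = -Pa²(L-x)²(3bL-(3b+a)(L-x))/(6L³EI)  [x>a] = -20·5²·(20-12)²·(3·15·20-(3·15+5)·(20-12))/(6·20³·200000) = -1/600 m
Superposition: y = Σ y_i = -34949/1875000 m ≈ -0.018639 m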